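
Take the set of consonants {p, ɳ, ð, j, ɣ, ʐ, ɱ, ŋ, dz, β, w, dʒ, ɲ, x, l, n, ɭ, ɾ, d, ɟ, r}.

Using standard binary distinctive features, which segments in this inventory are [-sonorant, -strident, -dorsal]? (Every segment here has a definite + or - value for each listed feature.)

Eliminate segments failing any feature: /ɳ, j, ɱ, ŋ, w, ɲ, l, n, ɭ, ɾ, r/ are [+sonorant]; /ɣ, x, ɟ/ are [+dorsal]; /ʐ, dz, dʒ/ are [+strident]. The remaining /p, ð, β, d/ satisfy [-sonorant], [-strident], [-dorsal].

p, ð, β, d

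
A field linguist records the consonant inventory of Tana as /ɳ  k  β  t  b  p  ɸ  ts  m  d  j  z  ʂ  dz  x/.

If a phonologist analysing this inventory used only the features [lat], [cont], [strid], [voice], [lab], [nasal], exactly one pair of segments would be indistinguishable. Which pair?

t, k

On the given features, /t/ and /k/ have an identical profile: [−lateral], [−continuant], [−strident], [−voice], [−labial], [−nasal]. No other two segments in the inventory coincide on all 6 features. (They do differ in [coronal] and [dorsal], which are not among the given features.)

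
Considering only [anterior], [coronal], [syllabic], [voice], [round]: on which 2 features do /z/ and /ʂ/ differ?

[voice], [anterior]

/z/ (voiced alveolar fricative) and /ʂ/ (voiceless retroflex fricative) agree on [+coronal], [−syllabic], [−round]. They differ on [voice] (/z/ [+], /ʂ/ [−]), [anterior] (/z/ [+], /ʂ/ [−]).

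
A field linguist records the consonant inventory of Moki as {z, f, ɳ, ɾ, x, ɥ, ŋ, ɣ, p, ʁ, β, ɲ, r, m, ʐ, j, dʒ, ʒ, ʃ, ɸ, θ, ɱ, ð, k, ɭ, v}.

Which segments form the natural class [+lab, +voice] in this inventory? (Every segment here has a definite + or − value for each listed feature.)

ɥ, β, m, ɱ, v

Eliminate segments failing any feature: /z, ɳ, ɾ, x, ŋ, ɣ, ʁ, ɲ, r, ʐ, j, dʒ, ʒ, ʃ, θ, ð, k, ɭ/ are [−labial]; /f, p, ɸ/ are [−voice]. The remaining /ɥ, β, m, ɱ, v/ satisfy [+labial], [+voice].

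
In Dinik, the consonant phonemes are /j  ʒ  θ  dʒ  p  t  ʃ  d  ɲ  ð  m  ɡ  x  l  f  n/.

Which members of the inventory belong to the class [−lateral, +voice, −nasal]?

j, ʒ, dʒ, d, ð, ɡ

Checking each segment against [−lateral], [+voice], [−nasal]: /j/ (palatal glide), /ʒ/ (voiced postalveolar fricative), /dʒ/ (voiced postalveolar affricate), /d/ (voiced alveolar stop), /ð/ (voiced dental fricative), /ɡ/ (voiced velar stop) satisfy every feature; every other segment in the inventory fails at least one.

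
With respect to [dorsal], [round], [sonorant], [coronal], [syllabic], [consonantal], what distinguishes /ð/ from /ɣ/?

The two segments share [−round], [−sonorant], [−syllabic], [+consonantal]. The only features from the list on which they differ: /ð/ is [+coronal] while /ɣ/ is [−coronal]; /ð/ is [−dorsal] while /ɣ/ is [+dorsal].

[coronal], [dorsal]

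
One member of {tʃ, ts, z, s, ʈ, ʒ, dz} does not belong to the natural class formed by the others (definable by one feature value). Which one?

ʈ

/dz, ts, tʃ, z, ʒ, s/ are all [+strident], but /ʈ/ (voiceless retroflex stop) is [−strident]. No other single segment can be removed to leave a set sharing one feature value that the removed segment lacks, so /ʈ/ is the odd one out.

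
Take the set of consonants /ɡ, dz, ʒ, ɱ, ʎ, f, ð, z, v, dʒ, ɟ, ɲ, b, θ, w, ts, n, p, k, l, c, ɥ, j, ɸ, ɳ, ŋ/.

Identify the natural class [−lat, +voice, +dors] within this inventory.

ɡ, ɟ, ɲ, w, ɥ, j, ŋ

The [−lateral] segments are /ɡ, dz, ʒ, ɱ, f, ð, z, v, dʒ, ɟ, ɲ, b, θ, w, ts, n, p, k, c, ɥ, j, ɸ, ɳ, ŋ/.
Then [+voice] gives /ɡ, dz, ʒ, ɱ, ð, z, v, dʒ, ɟ, ɲ, b, w, n, ɥ, j, ɳ, ŋ/.
Within that set, [+dorsal] leaves /ɡ, ɟ, ɲ, w, ɥ, j, ŋ/.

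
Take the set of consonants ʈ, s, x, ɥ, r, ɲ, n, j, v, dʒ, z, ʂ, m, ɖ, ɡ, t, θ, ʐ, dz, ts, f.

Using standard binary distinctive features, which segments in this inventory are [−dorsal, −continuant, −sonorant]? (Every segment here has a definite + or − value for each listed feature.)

ʈ, dʒ, ɖ, t, dz, ts

Checking each segment against [−dorsal], [−continuant], [−sonorant]: /ʈ/ (voiceless retroflex stop), /dʒ/ (voiced postalveolar affricate), /ɖ/ (voiced retroflex stop), /t/ (voiceless alveolar stop), /dz/ (voiced alveolar affricate), /ts/ (voiceless alveolar affricate) satisfy every feature; every other segment in the inventory fails at least one.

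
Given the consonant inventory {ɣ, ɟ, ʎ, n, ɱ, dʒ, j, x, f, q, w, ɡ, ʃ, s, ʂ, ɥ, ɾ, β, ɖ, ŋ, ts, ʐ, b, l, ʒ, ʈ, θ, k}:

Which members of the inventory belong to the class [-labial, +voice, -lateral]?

Among the inventory, the [-labial] segments are /ɣ, ɟ, ʎ, n, dʒ, j, x, q, ɡ, ʃ, s, ʂ, ɾ, ɖ, ŋ, ts, ʐ, l, ʒ, ʈ, θ, k/.
Of those, [+voice] gives /ɣ, ɟ, ʎ, n, dʒ, j, ɡ, ɾ, ɖ, ŋ, ʐ, l, ʒ/.
Of those, [-lateral] leaves /ɣ, ɟ, n, dʒ, j, ɡ, ɾ, ɖ, ŋ, ʐ, ʒ/.

ɣ, ɟ, n, dʒ, j, ɡ, ɾ, ɖ, ŋ, ʐ, ʒ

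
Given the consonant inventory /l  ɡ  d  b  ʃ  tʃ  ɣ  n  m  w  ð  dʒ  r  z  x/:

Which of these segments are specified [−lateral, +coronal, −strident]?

d, n, ð, r

First, the [−lateral] segments are /ɡ, d, b, ʃ, tʃ, ɣ, n, m, w, ð, dʒ, r, z, x/.
Then [+coronal] gives /d, ʃ, tʃ, n, ð, dʒ, r, z/.
Intersecting with [−strident] leaves /d, n, ð, r/.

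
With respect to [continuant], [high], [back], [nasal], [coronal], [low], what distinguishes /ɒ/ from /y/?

[high], [low], [back]

The two segments share [+continuant], [−nasal], [−coronal]. The only features from the list on which they differ: /ɒ/ is [−high] while /y/ is [+high]; /ɒ/ is [+low] while /y/ is [−low]; /ɒ/ is [+back] while /y/ is [−back].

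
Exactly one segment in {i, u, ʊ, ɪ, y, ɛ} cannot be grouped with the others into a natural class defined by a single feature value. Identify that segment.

ɛ

/i, ʊ, ɪ, y, u/ are all [+high], but /ɛ/ (mid front unrounded lax vowel) is [−high]. No other single segment can be removed to leave a set sharing one feature value that the removed segment lacks, so /ɛ/ is the odd one out.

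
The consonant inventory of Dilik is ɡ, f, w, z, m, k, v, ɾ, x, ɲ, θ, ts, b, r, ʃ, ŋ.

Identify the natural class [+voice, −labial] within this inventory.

ɡ, z, ɾ, ɲ, r, ŋ

Eliminate segments failing any feature: /f, k, x, θ, ts, ʃ/ are [−voice]; /w, m, v, b/ are [+labial]. The remaining /ɡ, z, ɾ, ɲ, r, ŋ/ satisfy [+voice], [−labial].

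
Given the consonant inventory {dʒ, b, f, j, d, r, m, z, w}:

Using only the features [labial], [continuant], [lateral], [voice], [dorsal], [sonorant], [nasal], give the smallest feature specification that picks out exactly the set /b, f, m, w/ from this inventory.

/b, f, m, w/ are exactly the [+labial] segments in the inventory, so a single feature suffices.

[+labial]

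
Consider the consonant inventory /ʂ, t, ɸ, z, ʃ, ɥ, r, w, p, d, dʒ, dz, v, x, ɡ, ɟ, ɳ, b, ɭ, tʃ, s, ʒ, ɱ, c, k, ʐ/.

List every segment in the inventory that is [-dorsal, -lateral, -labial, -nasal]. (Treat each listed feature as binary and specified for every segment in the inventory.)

The [-dorsal] segments are /ʂ, t, ɸ, z, ʃ, r, p, d, dʒ, dz, v, ɳ, b, ɭ, tʃ, s, ʒ, ɱ, ʐ/.
Intersecting with [-lateral] gives /ʂ, t, ɸ, z, ʃ, r, p, d, dʒ, dz, v, ɳ, b, tʃ, s, ʒ, ɱ, ʐ/.
Within that set, [-labial] gives /ʂ, t, z, ʃ, r, d, dʒ, dz, ɳ, tʃ, s, ʒ, ʐ/.
Intersecting with [-nasal] leaves /ʂ, t, z, ʃ, r, d, dʒ, dz, tʃ, s, ʒ, ʐ/.

ʂ, t, z, ʃ, r, d, dʒ, dz, tʃ, s, ʒ, ʐ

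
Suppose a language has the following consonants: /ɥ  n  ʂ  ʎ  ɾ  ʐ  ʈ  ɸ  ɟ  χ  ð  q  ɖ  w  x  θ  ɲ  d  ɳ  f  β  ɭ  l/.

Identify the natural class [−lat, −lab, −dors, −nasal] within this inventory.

ʂ, ɾ, ʐ, ʈ, ð, ɖ, θ, d

Among the inventory, the [−lateral] segments are /ɥ, n, ʂ, ɾ, ʐ, ʈ, ɸ, ɟ, χ, ð, q, ɖ, w, x, θ, ɲ, d, ɳ, f, β/.
Then [−labial] gives /n, ʂ, ɾ, ʐ, ʈ, ɟ, χ, ð, q, ɖ, x, θ, ɲ, d, ɳ/.
Intersecting with [−dorsal] gives /n, ʂ, ɾ, ʐ, ʈ, ð, ɖ, θ, d, ɳ/.
Intersecting with [−nasal] leaves /ʂ, ɾ, ʐ, ʈ, ð, ɖ, θ, d/.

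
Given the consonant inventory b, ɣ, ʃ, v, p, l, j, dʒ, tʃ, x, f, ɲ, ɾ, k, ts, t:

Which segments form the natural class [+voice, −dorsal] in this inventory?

b, v, l, dʒ, ɾ

Checking each segment against [+voice], [−dorsal]: /b/ (voiced bilabial stop), /v/ (voiced labiodental fricative), /l/ (alveolar lateral approximant), /dʒ/ (voiced postalveolar affricate), /ɾ/ (alveolar tap) satisfy every feature; every other segment in the inventory fails at least one.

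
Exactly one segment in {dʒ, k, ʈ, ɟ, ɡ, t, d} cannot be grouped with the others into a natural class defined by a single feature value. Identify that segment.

[delayed release] (equivalently [strident]) groups all but one: /t, d, k, ɡ, ɟ, ʈ/ share [−delayed release] while /dʒ/ (voiced postalveolar affricate) alone is [+delayed release]. Removing any other segment would not leave a single-feature class that excludes it.

dʒ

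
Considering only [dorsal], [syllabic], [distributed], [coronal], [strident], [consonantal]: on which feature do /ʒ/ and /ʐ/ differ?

/ʒ/ (voiced postalveolar fricative) and /ʐ/ (voiced retroflex fricative) agree on [−dorsal], [−syllabic], [+coronal], [+strident], [+consonantal]. They differ on [distributed] (/ʒ/ [+], /ʐ/ [−]).

[distributed]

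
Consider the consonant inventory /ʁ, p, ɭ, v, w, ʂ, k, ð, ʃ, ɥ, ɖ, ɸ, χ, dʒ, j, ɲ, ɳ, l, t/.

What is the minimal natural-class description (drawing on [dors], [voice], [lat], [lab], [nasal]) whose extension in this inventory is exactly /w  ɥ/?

/w, ɥ/ are all [+labial], [+dorsal], and no other segment in the inventory matches both values. Dropping any one of them over-generates: [+dorsal] alone would also admit /ʁ, k, χ, j, …/; [+labial] alone would also admit /p, v, ɸ/. No other single listed feature picks out exactly this set either, so fewer than two features will not do.

[+lab, +dors]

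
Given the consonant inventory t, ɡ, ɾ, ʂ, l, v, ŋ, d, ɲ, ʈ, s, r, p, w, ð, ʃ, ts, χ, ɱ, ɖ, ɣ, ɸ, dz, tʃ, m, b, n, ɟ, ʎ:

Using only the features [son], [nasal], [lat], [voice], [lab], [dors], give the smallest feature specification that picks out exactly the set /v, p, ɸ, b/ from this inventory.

/v, p, ɸ, b/ are all [−sonorant], [+labial], and no other segment in the inventory matches both values. Dropping any one of them over-generates: [+labial] alone would also admit /w, ɱ, m/; [−sonorant] alone would also admit /t, ɡ, ʂ, d, …/. No other single listed feature picks out exactly this set either, so fewer than two features will not do.

[−son, +lab]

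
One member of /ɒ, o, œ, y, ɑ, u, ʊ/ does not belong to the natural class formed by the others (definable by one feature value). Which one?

[round] groups all but one: /ʊ, o, œ, u, ɒ, y/ share [+round] while /ɑ/ (low back unrounded vowel) alone is [-round]. Removing any other segment would not leave a single-feature class that excludes it.

ɑ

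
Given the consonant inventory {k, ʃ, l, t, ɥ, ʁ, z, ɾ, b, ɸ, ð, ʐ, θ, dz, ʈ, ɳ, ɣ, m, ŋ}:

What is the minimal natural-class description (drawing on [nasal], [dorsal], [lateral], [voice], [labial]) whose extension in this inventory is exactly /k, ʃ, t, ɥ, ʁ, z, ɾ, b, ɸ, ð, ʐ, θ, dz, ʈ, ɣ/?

[−nasal, −lateral]

The class [−nasal], [−lateral] has exactly /k, ʃ, t, ɥ, ʁ, z, ɾ, b, ɸ, ð, ʐ, θ, dz, ʈ, ɣ/ as its extension in this inventory. No smaller conjunction from the listed features achieves this: [−lateral] alone would also admit /ɳ, m, ŋ/; [−nasal] alone would also admit /l/; and checking the remaining single features turns up none with this extension.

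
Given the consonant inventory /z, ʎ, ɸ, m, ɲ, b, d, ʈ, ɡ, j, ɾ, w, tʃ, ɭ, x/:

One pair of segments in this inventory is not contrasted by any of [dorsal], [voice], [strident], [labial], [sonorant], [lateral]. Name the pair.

j, ɲ

Both /j/ and /ɲ/ are [+dorsal], [+voice], [−strident], [−labial], [+sonorant], [−lateral]. Since the list omits [nasal] and [continuant] — which do distinguish the palatal glide from the palatal nasal — this pair collapses; all other pairs remain distinct.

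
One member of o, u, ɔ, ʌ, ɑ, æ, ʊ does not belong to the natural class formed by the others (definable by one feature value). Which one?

æ

/ʊ, ɔ, u, ʌ, o, ɑ/ are all [+back], but /æ/ (low front unrounded vowel) is [-back]. No other single segment can be removed to leave a set sharing one feature value that the removed segment lacks, so /æ/ is the odd one out.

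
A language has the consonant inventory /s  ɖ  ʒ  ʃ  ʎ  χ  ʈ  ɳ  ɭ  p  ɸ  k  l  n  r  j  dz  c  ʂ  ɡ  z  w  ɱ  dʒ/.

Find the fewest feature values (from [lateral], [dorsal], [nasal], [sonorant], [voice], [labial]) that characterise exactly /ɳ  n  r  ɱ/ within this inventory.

[+sonorant, −lateral, −dorsal]

The class [+sonorant], [−lateral], [−dorsal] has exactly /ɳ, n, r, ɱ/ as its extension in this inventory. No smaller conjunction from the listed features achieves this: [−lateral, −dorsal] alone would also admit /s, ɖ, ʒ, ʃ, …/; [+sonorant, −dorsal] alone would also admit /ɭ, l/; [+sonorant, −lateral] alone would also admit /j, w/; and checking the remaining two-feature bundles turns up none with this extension.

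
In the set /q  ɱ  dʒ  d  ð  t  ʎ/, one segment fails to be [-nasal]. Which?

/dʒ, ð, q, t, ʎ, d/ are all [-nasal]; /ɱ/ (labiodental nasal) is [+nasal].

ɱ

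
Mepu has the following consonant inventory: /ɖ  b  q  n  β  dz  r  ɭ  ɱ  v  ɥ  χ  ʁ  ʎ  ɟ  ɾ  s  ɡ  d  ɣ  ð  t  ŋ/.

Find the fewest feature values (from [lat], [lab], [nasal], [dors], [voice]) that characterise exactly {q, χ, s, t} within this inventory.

Every target segment is [−voice] and no other inventory member is, so one feature is enough.

[−voice]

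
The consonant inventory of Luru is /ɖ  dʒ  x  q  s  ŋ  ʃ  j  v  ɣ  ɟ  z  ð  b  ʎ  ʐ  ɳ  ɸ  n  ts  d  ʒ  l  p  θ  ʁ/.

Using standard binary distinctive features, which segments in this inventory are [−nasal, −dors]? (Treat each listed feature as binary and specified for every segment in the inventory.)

Checking each segment against [−nasal], [−dorsal]: /ɖ/ (voiced retroflex stop), /dʒ/ (voiced postalveolar affricate), /s/ (voiceless alveolar fricative), /ʃ/ (voiceless postalveolar fricative), /v/ (voiced labiodental fricative), /z/ (voiced alveolar fricative), among others, satisfy every feature; every other segment in the inventory fails at least one.

ɖ, dʒ, s, ʃ, v, z, ð, b, ʐ, ɸ, ts, d, ʒ, l, p, θ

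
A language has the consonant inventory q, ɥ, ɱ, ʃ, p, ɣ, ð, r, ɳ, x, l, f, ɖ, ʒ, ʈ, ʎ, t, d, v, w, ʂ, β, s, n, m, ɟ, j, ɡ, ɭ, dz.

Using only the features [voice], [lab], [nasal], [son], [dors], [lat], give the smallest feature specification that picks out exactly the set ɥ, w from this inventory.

[+lab, +dors]

/ɥ, w/ are all [+labial], [+dorsal], and no other segment in the inventory matches both values. Dropping any one of them over-generates: [+dorsal] alone would also admit /q, ɣ, x, ʎ, …/; [+labial] alone would also admit /ɱ, p, f, v, …/. No other single listed feature picks out exactly this set either, so fewer than two features will not do.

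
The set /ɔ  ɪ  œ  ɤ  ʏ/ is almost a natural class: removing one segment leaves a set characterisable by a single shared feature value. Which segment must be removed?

The remaining segments after removing /ɤ/ share [−tense]; /ɤ/ (mid back unrounded tense vowel) is [+tense]. For every other candidate removal, the leftover set fails to share any single feature value that the removed segment lacks.

ɤ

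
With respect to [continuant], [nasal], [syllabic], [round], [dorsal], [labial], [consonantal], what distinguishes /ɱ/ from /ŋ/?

[labial], [dorsal]

/ɱ/ (labiodental nasal) and /ŋ/ (velar nasal) agree on [−continuant], [+nasal], [−syllabic], [−round], [+consonantal]. They differ on [labial] (/ɱ/ [+], /ŋ/ [−]), [dorsal] (/ɱ/ [−], /ŋ/ [+]).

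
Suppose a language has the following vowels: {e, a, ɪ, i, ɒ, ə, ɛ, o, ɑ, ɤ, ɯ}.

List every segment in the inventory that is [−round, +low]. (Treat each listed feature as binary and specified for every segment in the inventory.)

a, ɑ

Among the inventory, the [−round] segments are /e, a, ɪ, i, ə, ɛ, ɑ, ɤ, ɯ/.
Of those, [+low] leaves /a, ɑ/.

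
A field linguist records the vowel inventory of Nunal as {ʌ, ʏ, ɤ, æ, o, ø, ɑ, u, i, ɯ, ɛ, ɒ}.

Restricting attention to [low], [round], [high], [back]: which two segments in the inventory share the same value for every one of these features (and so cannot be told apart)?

On the given features, /ʌ/ and /ɤ/ have an identical profile: [-low], [-round], [-high], [+back]. No other two segments in the inventory coincide on all 4 features. (They do differ in [tense], which is not among the given features.)

ʌ, ɤ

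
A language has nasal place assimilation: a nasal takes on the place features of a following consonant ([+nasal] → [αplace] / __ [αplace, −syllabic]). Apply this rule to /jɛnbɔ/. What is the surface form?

In /jɛnbɔ/, the nasal /n/ precedes /b/, which is [+labial]. The nasal assimilates in place, becoming the [+labial] nasal /m/. The surface form is [jɛmbɔ].

[jɛmbɔ]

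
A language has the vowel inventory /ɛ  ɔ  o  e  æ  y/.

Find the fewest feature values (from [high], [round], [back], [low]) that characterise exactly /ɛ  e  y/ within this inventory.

The class [−low], [−back] has exactly /ɛ, e, y/ as its extension in this inventory. No smaller conjunction from the listed features achieves this: [−back] alone would also admit /æ/; [−low] alone would also admit /ɔ, o/; and checking the remaining single features turns up none with this extension.

[−low, −back]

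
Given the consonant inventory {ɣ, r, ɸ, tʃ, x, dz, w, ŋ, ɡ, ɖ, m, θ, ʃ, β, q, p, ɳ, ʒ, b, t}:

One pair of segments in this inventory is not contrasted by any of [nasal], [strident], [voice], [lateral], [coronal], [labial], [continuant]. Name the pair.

β, w

Both /β/ and /w/ are [−nasal], [−strident], [+voice], [−lateral], [−coronal], [+labial], [+continuant]. Since the list omits [sonorant], [round] and [dorsal] — which do distinguish the voiced bilabial fricative from the labial-velar glide — this pair collapses; all other pairs remain distinct.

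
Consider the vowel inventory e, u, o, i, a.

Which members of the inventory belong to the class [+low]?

The [+low] segments here are /a/; the remaining /e, u, o, i/ are [−low].

a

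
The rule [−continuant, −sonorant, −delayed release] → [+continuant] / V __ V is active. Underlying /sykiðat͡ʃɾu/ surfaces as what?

Only /k/ occurs between two vowels (/y/ __ /i/) and matches the structural description. It is a voiceless velar stop, so [−continuant, −sonorant, −delayed release] holds; changing it to [+continuant] with all other features held fixed yields /x/ (voiceless velar fricative). No other segment meets both the structural description and the environment, so the output is [syxiðat͡ʃɾu].

[syxiðat͡ʃɾu]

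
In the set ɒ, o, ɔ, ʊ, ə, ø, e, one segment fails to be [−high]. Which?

ʊ

/ʊ/ is the high back rounded lax vowel, which is [+high]; the rest — /o, ø, ɔ, ə, ɒ, e/ — are [−high].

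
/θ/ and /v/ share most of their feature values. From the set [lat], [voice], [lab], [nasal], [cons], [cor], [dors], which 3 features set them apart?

[voice], [labial], [coronal]

/θ/ is the voiceless dental fricative and /v/ is the voiced labiodental fricative. Both are [-lateral], [-nasal], [+consonantal], [-dorsal]. /θ/ is [-voice] while /v/ is [+voice]; /θ/ is [-labial] while /v/ is [+labial]; /θ/ is [+coronal] while /v/ is [-coronal], so the distinguishing features are [voice], [labial], [coronal].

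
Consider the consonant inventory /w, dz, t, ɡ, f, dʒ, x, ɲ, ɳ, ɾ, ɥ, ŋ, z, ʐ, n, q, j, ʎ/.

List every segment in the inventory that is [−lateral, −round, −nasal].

dz, t, ɡ, f, dʒ, x, ɾ, z, ʐ, q, j

The [−lateral] segments are /w, dz, t, ɡ, f, dʒ, x, ɲ, ɳ, ɾ, ɥ, ŋ, z, ʐ, n, q, j/.
Of those, [−round] gives /dz, t, ɡ, f, dʒ, x, ɲ, ɳ, ɾ, ŋ, z, ʐ, n, q, j/.
Of those, [−nasal] leaves /dz, t, ɡ, f, dʒ, x, ɾ, z, ʐ, q, j/.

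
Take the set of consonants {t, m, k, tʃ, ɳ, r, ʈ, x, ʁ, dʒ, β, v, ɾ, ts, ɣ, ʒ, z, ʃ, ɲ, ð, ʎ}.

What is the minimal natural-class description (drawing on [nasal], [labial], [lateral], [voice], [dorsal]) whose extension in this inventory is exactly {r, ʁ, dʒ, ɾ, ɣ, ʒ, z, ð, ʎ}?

The class [+voice], [−nasal], [−labial] has exactly /r, ʁ, dʒ, ɾ, ɣ, ʒ, z, ð, ʎ/ as its extension in this inventory. No smaller conjunction from the listed features achieves this: [−nasal, −labial] alone would also admit /t, k, tʃ, ʈ, …/; [+voice, −labial] alone would also admit /ɳ, ɲ/; [+voice, −nasal] alone would also admit /β, v/; and checking the remaining two-feature bundles turns up none with this extension.

[+voice, −nasal, −labial]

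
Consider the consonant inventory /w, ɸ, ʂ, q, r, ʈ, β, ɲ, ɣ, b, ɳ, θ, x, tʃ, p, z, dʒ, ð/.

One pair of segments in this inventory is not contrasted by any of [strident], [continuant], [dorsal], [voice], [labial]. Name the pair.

/r/ (alveolar trill) and /ð/ (voiced dental fricative) are both [−strident], [+continuant], [−dorsal], [+voice], [−labial], so none of the listed features separates them. (They do differ in [sonorant], which is not among the given features.) Every other pair in the inventory differs on at least one listed feature.

r, ð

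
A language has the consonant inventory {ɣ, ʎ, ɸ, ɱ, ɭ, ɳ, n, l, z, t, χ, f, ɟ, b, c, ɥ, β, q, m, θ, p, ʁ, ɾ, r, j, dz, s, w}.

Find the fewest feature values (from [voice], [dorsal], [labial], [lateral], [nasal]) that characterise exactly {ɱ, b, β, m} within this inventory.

[+voice, +labial, −dorsal]

/ɱ, b, β, m/ are all [+voice], [+labial], [−dorsal], and no other segment in the inventory matches all three values. Dropping any one of them over-generates: [+labial, −dorsal] alone would also admit /ɸ, f, p/; [+voice, −dorsal] alone would also admit /ɭ, ɳ, n, l, …/; [+voice, +labial] alone would also admit /ɥ, w/. No other combination of two listed features picks out exactly this set either, so fewer than three features will not do.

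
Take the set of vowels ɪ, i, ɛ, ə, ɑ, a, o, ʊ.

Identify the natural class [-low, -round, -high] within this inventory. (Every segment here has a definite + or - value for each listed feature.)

ɛ, ə

Checking each segment against [-low], [-round], [-high]: /ɛ/ (mid front unrounded lax vowel), /ə/ (mid central vowel (schwa)) satisfy every feature; every other segment in the inventory fails at least one.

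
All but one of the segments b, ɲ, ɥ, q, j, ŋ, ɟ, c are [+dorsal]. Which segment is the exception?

/b/ is the voiced bilabial stop, which is [-dorsal]; the rest — /ɥ, q, ŋ, ɟ, j, ɲ, c/ — are [+dorsal].

b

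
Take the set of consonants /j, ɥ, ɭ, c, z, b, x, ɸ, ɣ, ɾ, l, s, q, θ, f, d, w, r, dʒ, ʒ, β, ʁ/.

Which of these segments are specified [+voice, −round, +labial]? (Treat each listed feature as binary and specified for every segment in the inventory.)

b, β

Eliminate segments failing any feature: /j, ɭ, z, ɣ, ɾ, l, d, r, dʒ, ʒ, ʁ/ are [−labial]; /ɥ, w/ are [+round]; /c, x, ɸ, s, q, θ, f/ are [−voice]. The remaining /b, β/ satisfy [+voice], [−round], [+labial].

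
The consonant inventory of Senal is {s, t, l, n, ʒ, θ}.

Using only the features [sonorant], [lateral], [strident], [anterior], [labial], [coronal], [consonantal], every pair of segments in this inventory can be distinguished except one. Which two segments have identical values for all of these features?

Both /θ/ and /t/ are [−sonorant], [−lateral], [−strident], [+anterior], [−labial], [+coronal], [+consonantal]. Since the list omits [continuant] and [distributed] — which do distinguish the voiceless dental fricative from the voiceless alveolar stop — this pair collapses; all other pairs remain distinct.

θ, t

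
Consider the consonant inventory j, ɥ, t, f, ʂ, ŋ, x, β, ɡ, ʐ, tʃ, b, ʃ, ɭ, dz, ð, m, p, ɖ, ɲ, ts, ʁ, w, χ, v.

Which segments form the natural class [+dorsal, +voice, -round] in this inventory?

j, ŋ, ɡ, ɲ, ʁ

The [+dorsal] segments are /j, ɥ, ŋ, x, ɡ, ɲ, ʁ, w, χ/.
Within that set, [+voice] gives /j, ɥ, ŋ, ɡ, ɲ, ʁ, w/.
Among these, [-round] leaves /j, ŋ, ɡ, ɲ, ʁ/.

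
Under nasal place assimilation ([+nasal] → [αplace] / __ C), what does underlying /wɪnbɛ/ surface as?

In /wɪnbɛ/, the nasal /n/ precedes /b/, which is [+labial]. The nasal assimilates in place, becoming the [+labial] nasal /m/. The surface form is [wɪmbɛ].

[wɪmbɛ]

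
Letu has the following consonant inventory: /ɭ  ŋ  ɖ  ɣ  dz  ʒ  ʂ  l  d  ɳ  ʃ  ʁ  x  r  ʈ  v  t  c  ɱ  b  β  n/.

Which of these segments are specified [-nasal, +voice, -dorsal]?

ɭ, ɖ, dz, ʒ, l, d, r, v, b, β

Eliminate segments failing any feature: /ŋ, ɳ, ɱ, n/ are [+nasal]; /ɣ, ʁ/ are [+dorsal]; /ʂ, ʃ, x, ʈ, t, c/ are [-voice]. The remaining /ɭ, ɖ, dz, ʒ, l, d, r, v, b, β/ satisfy [-nasal], [+voice], [-dorsal].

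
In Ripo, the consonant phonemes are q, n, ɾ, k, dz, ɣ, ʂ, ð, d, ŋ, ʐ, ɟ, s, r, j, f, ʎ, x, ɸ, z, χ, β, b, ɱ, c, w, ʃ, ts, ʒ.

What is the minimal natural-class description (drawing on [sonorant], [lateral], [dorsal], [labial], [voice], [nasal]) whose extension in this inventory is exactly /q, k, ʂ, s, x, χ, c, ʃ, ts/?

/q, k, ʂ, s, x, χ, c, ʃ, ts/ are all [−voice], [−labial], and no other segment in the inventory matches both values. Dropping any one of them over-generates: [−labial] alone would also admit /n, ɾ, dz, ɣ, …/; [−voice] alone would also admit /f, ɸ/. No other single listed feature picks out exactly this set either, so fewer than two features will not do.

[−voice, −labial]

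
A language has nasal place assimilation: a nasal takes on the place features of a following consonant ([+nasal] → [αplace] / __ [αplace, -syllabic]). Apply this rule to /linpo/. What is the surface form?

In /linpo/, the nasal /n/ precedes /p/, which is [+labial]. The nasal assimilates in place, becoming the [+labial] nasal /m/. The surface form is [limpo].

[limpo]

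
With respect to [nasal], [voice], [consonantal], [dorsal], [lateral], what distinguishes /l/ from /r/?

/l/ (alveolar lateral approximant) and /r/ (alveolar trill) agree on [−nasal], [+voice], [+consonantal], [−dorsal]. They differ on [lateral] (/l/ [+], /r/ [−]).

[lateral]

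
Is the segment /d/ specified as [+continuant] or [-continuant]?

As the voiced alveolar stop, /d/ is [-continuant].

[-continuant]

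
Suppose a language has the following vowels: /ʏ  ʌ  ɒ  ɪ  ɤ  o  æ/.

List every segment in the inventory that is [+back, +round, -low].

o

Checking each segment against [+back], [+round], [-low]: /o/ (mid back rounded tense vowel) satisfies every feature; every other segment in the inventory fails at least one.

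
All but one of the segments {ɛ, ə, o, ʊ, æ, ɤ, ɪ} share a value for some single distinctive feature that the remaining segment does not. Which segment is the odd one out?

/ʊ, ɪ, ɤ, o, ə, ɛ/ are all [−low], but /æ/ (low front unrounded vowel) is [+low]. No other single segment can be removed to leave a set sharing one feature value that the removed segment lacks, so /æ/ is the odd one out.

æ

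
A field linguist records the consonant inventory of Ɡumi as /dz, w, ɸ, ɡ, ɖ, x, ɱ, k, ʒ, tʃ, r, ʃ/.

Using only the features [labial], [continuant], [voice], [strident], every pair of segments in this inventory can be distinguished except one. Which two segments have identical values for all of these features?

/ɡ/ (voiced velar stop) and /ɖ/ (voiced retroflex stop) are both [−labial], [−continuant], [+voice], [−strident], so none of the listed features separates them. (They do differ in [coronal] and [dorsal], which are not among the given features.) Every other pair in the inventory differs on at least one listed feature.

ɡ, ɖ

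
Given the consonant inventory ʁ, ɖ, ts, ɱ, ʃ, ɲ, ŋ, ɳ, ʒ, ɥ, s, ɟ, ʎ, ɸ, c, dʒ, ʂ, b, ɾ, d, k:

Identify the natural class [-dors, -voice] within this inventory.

Checking each segment against [-dorsal], [-voice]: /ts/ (voiceless alveolar affricate), /ʃ/ (voiceless postalveolar fricative), /s/ (voiceless alveolar fricative), /ɸ/ (voiceless bilabial fricative), /ʂ/ (voiceless retroflex fricative) satisfy every feature; every other segment in the inventory fails at least one.

ts, ʃ, s, ɸ, ʂ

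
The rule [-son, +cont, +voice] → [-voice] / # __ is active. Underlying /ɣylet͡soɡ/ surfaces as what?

[xylet͡soɡ]

/ɣ/ satisfies [-son, +cont, +voice] and sits in # __. The [-voice] counterpart of the voiced velar fricative is /x/. Other segments in /ɣylet͡soɡ/ either fail the structural description or are not in the environment, so the surface form is [xylet͡soɡ].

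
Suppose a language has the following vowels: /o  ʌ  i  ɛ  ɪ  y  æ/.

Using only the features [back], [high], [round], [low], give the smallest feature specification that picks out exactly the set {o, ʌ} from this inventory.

/o, ʌ/ are exactly the [+back] segments in the inventory, so a single feature suffices.

[+back]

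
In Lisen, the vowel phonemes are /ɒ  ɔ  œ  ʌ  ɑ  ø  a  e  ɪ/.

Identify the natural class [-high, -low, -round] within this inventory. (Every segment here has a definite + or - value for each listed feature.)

First, the [-high] segments are /ɒ, ɔ, œ, ʌ, ɑ, ø, a, e/.
Within that set, [-low] gives /ɔ, œ, ʌ, ø, e/.
Within that set, [-round] leaves /ʌ, e/.

ʌ, e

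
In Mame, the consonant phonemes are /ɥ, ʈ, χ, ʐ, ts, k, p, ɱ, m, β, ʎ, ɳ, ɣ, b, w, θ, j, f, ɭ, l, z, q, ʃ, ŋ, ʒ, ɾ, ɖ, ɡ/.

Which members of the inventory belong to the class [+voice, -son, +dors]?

ɣ, ɡ

The [+voice] segments are /ɥ, ʐ, ɱ, m, β, ʎ, ɳ, ɣ, b, w, j, ɭ, l, z, ŋ, ʒ, ɾ, ɖ, ɡ/.
Of those, [-sonorant] gives /ʐ, β, ɣ, b, z, ʒ, ɖ, ɡ/.
Then [+dorsal] leaves /ɣ, ɡ/.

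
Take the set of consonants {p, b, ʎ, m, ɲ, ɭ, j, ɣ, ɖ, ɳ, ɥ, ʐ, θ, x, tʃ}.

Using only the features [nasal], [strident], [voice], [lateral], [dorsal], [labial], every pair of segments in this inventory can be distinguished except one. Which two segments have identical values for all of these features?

j, ɣ

Both /j/ and /ɣ/ are [-nasal], [-strident], [+voice], [-lateral], [+dorsal], [-labial]. Since the list omits [sonorant] and [back] — which do distinguish the palatal glide from the voiced velar fricative — this pair collapses; all other pairs remain distinct.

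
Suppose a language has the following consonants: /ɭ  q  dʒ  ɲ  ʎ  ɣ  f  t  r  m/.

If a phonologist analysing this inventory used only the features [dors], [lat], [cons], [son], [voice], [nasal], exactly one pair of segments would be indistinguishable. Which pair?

t, f

On the given features, /t/ and /f/ have an identical profile: [-dorsal], [-lateral], [+consonantal], [-sonorant], [-voice], [-nasal]. No other two segments in the inventory coincide on all 6 features. (They do differ in [continuant], [labial] and [coronal], which are not among the given features.)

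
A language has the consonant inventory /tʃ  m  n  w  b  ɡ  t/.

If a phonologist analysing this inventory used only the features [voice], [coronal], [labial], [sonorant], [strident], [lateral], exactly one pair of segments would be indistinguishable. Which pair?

Both /m/ and /w/ are [+voice], [-coronal], [+labial], [+sonorant], [-strident], [-lateral]. Since the list omits [nasal], [continuant], [round] and [dorsal] — which do distinguish the bilabial nasal from the labial-velar glide — this pair collapses; all other pairs remain distinct.

m, w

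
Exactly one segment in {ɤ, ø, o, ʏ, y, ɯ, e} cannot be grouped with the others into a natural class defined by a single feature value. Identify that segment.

[tense] groups all but one: /ɤ, ø, y, e, ɯ, o/ share [+tense] while /ʏ/ (high front rounded lax vowel) alone is [−tense]. Removing any other segment would not leave a single-feature class that excludes it.

ʏ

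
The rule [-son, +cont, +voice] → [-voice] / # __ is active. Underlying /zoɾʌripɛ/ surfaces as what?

/z/ satisfies [-son, +cont, +voice] and sits in # __. The [-voice] counterpart of the voiced alveolar fricative is /s/. Other segments in /zoɾʌripɛ/ either fail the structural description or are not in the environment, so the surface form is [soɾʌripɛ].

[soɾʌripɛ]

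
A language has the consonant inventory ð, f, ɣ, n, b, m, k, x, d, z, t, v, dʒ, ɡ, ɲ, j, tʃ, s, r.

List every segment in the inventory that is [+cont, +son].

Checking each segment against [+continuant], [+sonorant]: /j/ (palatal glide), /r/ (alveolar trill) satisfy every feature; every other segment in the inventory fails at least one.

j, r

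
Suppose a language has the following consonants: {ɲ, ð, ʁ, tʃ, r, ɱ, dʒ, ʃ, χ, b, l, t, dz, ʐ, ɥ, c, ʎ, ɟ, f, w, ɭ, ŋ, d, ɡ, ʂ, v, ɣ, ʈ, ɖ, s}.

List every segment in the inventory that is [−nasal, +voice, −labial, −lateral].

ð, ʁ, r, dʒ, dz, ʐ, ɟ, d, ɡ, ɣ, ɖ

Checking each segment against [−nasal], [+voice], [−labial], [−lateral]: /ð/ (voiced dental fricative), /ʁ/ (voiced uvular fricative), /r/ (alveolar trill), /dʒ/ (voiced postalveolar affricate), /dz/ (voiced alveolar affricate), /ʐ/ (voiced retroflex fricative), among others, satisfy every feature; every other segment in the inventory fails at least one.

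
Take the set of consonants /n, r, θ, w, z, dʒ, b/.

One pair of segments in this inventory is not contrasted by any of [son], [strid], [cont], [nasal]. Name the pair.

Both /w/ and /r/ are [+sonorant], [−strident], [+continuant], [−nasal]. Since the list omits [labial], [round], [coronal] and [dorsal] — which do distinguish the labial-velar glide from the alveolar trill — this pair collapses; all other pairs remain distinct.

w, r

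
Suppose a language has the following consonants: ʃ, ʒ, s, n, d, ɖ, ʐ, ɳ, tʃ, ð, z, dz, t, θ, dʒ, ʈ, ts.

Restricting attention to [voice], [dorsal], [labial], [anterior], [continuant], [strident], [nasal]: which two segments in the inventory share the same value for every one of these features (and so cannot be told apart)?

ʐ, ʒ

/ʐ/ (voiced retroflex fricative) and /ʒ/ (voiced postalveolar fricative) are both [+voice], [−dorsal], [−labial], [−anterior], [+continuant], [+strident], [−nasal], so none of the listed features separates them. (They do differ in [distributed], which is not among the given features.) Every other pair in the inventory differs on at least one listed feature.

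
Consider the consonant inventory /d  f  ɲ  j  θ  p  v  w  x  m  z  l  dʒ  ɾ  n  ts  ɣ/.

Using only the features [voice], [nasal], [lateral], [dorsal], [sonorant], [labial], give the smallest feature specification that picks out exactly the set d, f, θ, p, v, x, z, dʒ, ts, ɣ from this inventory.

The target set is precisely the extension of [−sonorant] in this inventory.

[−sonorant]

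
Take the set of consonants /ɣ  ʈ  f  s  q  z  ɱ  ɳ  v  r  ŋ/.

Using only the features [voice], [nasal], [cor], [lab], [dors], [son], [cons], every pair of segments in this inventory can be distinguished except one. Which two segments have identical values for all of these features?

Both /s/ and /ʈ/ are [−voice], [−nasal], [+coronal], [−labial], [−dorsal], [−sonorant], [+consonantal]. Since the list omits [continuant], [strident] and [anterior] — which do distinguish the voiceless alveolar fricative from the voiceless retroflex stop — this pair collapses; all other pairs remain distinct.

s, ʈ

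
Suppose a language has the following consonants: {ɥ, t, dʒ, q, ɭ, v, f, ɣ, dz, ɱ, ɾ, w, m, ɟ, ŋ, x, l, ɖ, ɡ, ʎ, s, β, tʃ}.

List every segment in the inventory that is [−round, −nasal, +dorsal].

q, ɣ, ɟ, x, ɡ, ʎ

First, the [−round] segments are /t, dʒ, q, ɭ, v, f, ɣ, dz, ɱ, ɾ, m, ɟ, ŋ, x, l, ɖ, ɡ, ʎ, s, β, tʃ/.
Intersecting with [−nasal] gives /t, dʒ, q, ɭ, v, f, ɣ, dz, ɾ, ɟ, x, l, ɖ, ɡ, ʎ, s, β, tʃ/.
Then [+dorsal] leaves /q, ɣ, ɟ, x, ɡ, ʎ/.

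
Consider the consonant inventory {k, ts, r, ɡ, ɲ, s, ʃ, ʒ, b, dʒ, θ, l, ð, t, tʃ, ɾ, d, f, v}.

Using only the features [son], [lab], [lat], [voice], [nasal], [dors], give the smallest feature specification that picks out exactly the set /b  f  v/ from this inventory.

/b, f, v/ are exactly the [+labial] segments in the inventory, so a single feature suffices.

[+lab]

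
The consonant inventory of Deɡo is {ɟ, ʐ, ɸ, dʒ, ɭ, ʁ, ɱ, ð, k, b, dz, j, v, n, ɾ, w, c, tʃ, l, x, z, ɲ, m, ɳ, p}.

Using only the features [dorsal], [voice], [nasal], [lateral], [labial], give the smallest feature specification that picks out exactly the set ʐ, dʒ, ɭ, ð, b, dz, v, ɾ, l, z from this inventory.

[+voice, −nasal, −dorsal]

/ʐ, dʒ, ɭ, ð, b, dz, v, ɾ, l, z/ are all [+voice], [−nasal], [−dorsal], and no other segment in the inventory matches all three values. Dropping any one of them over-generates: [−nasal, −dorsal] alone would also admit /ɸ, tʃ, p/; [+voice, −dorsal] alone would also admit /ɱ, n, m, ɳ/; [+voice, −nasal] alone would also admit /ɟ, ʁ, j, w/. No other combination of two listed features picks out exactly this set either, so fewer than three features will not do.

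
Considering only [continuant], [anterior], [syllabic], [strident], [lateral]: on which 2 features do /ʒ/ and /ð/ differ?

[strident], [anterior]

/ʒ/ (voiced postalveolar fricative) and /ð/ (voiced dental fricative) agree on [+continuant], [−syllabic], [−lateral]. They differ on [strident] (/ʒ/ [+], /ð/ [−]), [anterior] (/ʒ/ [−], /ð/ [+]).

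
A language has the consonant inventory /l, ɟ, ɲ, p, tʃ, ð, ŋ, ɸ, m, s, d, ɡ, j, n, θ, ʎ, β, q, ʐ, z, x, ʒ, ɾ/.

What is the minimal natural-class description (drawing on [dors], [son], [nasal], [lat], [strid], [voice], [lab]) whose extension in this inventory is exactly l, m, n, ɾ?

[+son, −dors]

The class [+sonorant], [−dorsal] has exactly /l, m, n, ɾ/ as its extension in this inventory. No smaller conjunction from the listed features achieves this: [−dorsal] alone would also admit /p, tʃ, ð, ɸ, …/; [+sonorant] alone would also admit /ɲ, ŋ, j, ʎ/; and checking the remaining single features turns up none with this extension.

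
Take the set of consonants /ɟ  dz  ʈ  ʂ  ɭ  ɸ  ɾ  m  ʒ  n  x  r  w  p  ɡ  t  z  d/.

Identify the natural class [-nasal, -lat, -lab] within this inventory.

ɟ, dz, ʈ, ʂ, ɾ, ʒ, x, r, ɡ, t, z, d

First, the [-nasal] segments are /ɟ, dz, ʈ, ʂ, ɭ, ɸ, ɾ, ʒ, x, r, w, p, ɡ, t, z, d/.
Within that set, [-lateral] gives /ɟ, dz, ʈ, ʂ, ɸ, ɾ, ʒ, x, r, w, p, ɡ, t, z, d/.
Then [-labial] leaves /ɟ, dz, ʈ, ʂ, ɾ, ʒ, x, r, ɡ, t, z, d/.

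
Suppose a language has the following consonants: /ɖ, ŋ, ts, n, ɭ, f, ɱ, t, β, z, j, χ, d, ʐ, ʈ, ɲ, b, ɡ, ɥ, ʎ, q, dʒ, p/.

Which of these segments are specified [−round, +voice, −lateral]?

Eliminate segments failing any feature: /ts, f, t, χ, ʈ, q, p/ are [−voice]; /ɭ, ʎ/ are [+lateral]; /ɥ/ is [+round]. The remaining /ɖ, ŋ, n, ɱ, β, z, j, d, ʐ, ɲ, b, ɡ, dʒ/ satisfy [−round], [+voice], [−lateral].

ɖ, ŋ, n, ɱ, β, z, j, d, ʐ, ɲ, b, ɡ, dʒ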